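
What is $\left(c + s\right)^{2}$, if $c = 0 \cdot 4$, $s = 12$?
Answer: $144$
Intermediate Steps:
$c = 0$
$\left(c + s\right)^{2} = \left(0 + 12\right)^{2} = 12^{2} = 144$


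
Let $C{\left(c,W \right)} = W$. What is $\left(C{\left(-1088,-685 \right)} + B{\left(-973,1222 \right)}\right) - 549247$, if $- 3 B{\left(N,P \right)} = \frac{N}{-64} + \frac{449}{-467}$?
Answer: $- \frac{16436509501}{29888} \approx -5.4994 \cdot 10^{5}$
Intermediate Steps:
$B{\left(N,P \right)} = \frac{449}{1401} + \frac{N}{192}$ ($B{\left(N,P \right)} = - \frac{\frac{N}{-64} + \frac{449}{-467}}{3} = - \frac{N \left(- \frac{1}{64}\right) + 449 \left(- \frac{1}{467}\right)}{3} = - \frac{- \frac{N}{64} - \frac{449}{467}}{3} = - \frac{- \frac{449}{467} - \frac{N}{64}}{3} = \frac{449}{1401} + \frac{N}{192}$)
$\left(C{\left(-1088,-685 \right)} + B{\left(-973,1222 \right)}\right) - 549247 = \left(-685 + \left(\frac{449}{1401} + \frac{1}{192} \left(-973\right)\right)\right) - 549247 = \left(-685 + \left(\frac{449}{1401} - \frac{973}{192}\right)\right) - 549247 = \left(-685 - \frac{141885}{29888}\right) - 549247 = - \frac{20615165}{29888} - 549247 = - \frac{16436509501}{29888}$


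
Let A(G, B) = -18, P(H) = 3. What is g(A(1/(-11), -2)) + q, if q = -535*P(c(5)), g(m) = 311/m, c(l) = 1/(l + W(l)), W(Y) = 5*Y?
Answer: -29201/18 ≈ -1622.3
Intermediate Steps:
c(l) = 1/(6*l) (c(l) = 1/(l + 5*l) = 1/(6*l))
q = -1605 (q = -535*3 = -1605)
g(A(1/(-11), -2)) + q = 311/(-18) - 1605 = 311*(-1/18) - 1605 = -311/18 - 1605 = -29201/18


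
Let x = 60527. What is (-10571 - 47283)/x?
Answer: -57854/60527 ≈ -0.95584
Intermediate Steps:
(-10571 - 47283)/x = (-10571 - 47283)/60527 = -57854*1/60527 = -57854/60527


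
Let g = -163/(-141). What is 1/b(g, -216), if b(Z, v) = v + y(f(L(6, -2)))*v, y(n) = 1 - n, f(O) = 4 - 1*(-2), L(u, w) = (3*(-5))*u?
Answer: 1/864 ≈ 0.0011574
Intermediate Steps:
L(u, w) = -15*u
f(O) = 6 (f(O) = 4 + 2 = 6)
g = 163/141 (g = -163*(-1/141) = 163/141 ≈ 1.1560)
b(Z, v) = -4*v (b(Z, v) = v + (1 - 1*6)*v = v + (1 - 6)*v = v - 5*v = -4*v)
1/b(g, -216) = 1/(-4*(-216)) = 1/864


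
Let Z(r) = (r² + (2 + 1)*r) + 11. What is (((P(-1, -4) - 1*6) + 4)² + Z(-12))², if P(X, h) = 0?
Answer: 15129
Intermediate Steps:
Z(r) = 11 + r² + 3*r (Z(r) = (r² + 3*r) + 11 = 11 + r² + 3*r)
(((P(-1, -4) - 1*6) + 4)² + Z(-12))² = (((0 - 1*6) + 4)² + (11 + (-12)² + 3*(-12)))² = (((0 - 6) + 4)² + (11 + 144 - 36))² = ((-6 + 4)² + 119)² = ((-2)² + 119)² = (4 + 119)² = 123² = 15129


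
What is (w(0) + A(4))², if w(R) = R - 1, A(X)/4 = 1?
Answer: 9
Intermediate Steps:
A(X) = 4 (A(X) = 4*1 = 4)
w(R) = -1 + R
(w(0) + A(4))² = ((-1 + 0) + 4)² = (-1 + 4)² = 3² = 9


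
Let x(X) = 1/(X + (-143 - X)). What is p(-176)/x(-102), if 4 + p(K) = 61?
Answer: -8151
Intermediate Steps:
p(K) = 57 (p(K) = -4 + 61 = 57)
x(X) = -1/143 (x(X) = 1/(-143) = -1/143)
p(-176)/x(-102) = 57/(-1/143) = 57*(-143) = -8151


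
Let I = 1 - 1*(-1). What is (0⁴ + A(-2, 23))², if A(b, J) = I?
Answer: 4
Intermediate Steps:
I = 2 (I = 1 + 1 = 2)
A(b, J) = 2
(0⁴ + A(-2, 23))² = (0⁴ + 2)² = (0 + 2)² = 2² = 4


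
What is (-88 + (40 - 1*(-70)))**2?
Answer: 484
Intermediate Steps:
(-88 + (40 - 1*(-70)))**2 = (-88 + (40 + 70))**2 = (-88 + 110)**2 = 22**2 = 484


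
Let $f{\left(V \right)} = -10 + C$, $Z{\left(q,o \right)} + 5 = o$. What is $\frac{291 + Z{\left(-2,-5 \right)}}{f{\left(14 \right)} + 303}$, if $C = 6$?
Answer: $\frac{281}{299} \approx 0.9398$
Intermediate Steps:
$Z{\left(q,o \right)} = -5 + o$
$f{\left(V \right)} = -4$ ($f{\left(V \right)} = -10 + 6 = -4$)
$\frac{291 + Z{\left(-2,-5 \right)}}{f{\left(14 \right)} + 303} = \frac{291 - 10}{-4 + 303} = \frac{291 - 10}{299} = 281 \cdot \frac{1}{299} = \frac{281}{299}$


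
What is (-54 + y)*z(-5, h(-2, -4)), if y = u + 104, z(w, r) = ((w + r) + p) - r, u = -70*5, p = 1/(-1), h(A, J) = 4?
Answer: 1800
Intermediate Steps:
p = -1
u = -350
z(w, r) = -1 + w (z(w, r) = ((w + r) - 1) - r = ((r + w) - 1) - r = (-1 + r + w) - r = -1 + w)
y = -246 (y = -350 + 104 = -246)
(-54 + y)*z(-5, h(-2, -4)) = (-54 - 246)*(-1 - 5) = -300*(-6) = 1800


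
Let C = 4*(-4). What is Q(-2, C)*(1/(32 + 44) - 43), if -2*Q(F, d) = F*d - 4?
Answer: 22869/38 ≈ 601.82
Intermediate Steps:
C = -16
Q(F, d) = 2 - F*d/2 (Q(F, d) = -(F*d - 4)/2 = -(-4 + F*d)/2 = 2 - F*d/2)
Q(-2, C)*(1/(32 + 44) - 43) = (2 - 1/2*(-2)*(-16))*(1/(32 + 44) - 43) = (2 - 16)*(1/76 - 43) = -14*(1/76 - 43) = -14*(-3267/76) = 22869/38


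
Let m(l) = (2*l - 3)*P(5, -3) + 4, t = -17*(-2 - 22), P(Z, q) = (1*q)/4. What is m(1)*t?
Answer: 1938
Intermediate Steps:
P(Z, q) = q/4 (P(Z, q) = q*(1/4) = q/4)
t = 408 (t = -17*(-24) = 408)
m(l) = 25/4 - 3*l/2 (m(l) = (2*l - 3)*((1/4)*(-3)) + 4 = (-3 + 2*l)*(-3/4) + 4 = (9/4 - 3*l/2) + 4 = 25/4 - 3*l/2)
m(1)*t = (25/4 - 3/2*1)*408 = (25/4 - 3/2)*408 = (19/4)*408 = 1938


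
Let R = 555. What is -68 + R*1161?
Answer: 644287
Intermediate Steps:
-68 + R*1161 = -68 + 555*1161 = -68 + 644355 = 644287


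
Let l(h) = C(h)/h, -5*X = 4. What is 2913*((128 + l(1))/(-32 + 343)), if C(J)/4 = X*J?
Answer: 1817712/1555 ≈ 1168.9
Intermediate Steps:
X = -⅘ (X = -⅕*4 = -⅘ ≈ -0.80000)
C(J) = -16*J/5 (C(J) = 4*(-4*J/5) = -16*J/5)
l(h) = -16/5 (l(h) = (-16*h/5)/h = -16/5)
2913*((128 + l(1))/(-32 + 343)) = 2913*((128 - 16/5)/(-32 + 343)) = 2913*((624/5)/311) = 2913*((624/5)*(1/311)) = 2913*(624/1555) = 1817712/1555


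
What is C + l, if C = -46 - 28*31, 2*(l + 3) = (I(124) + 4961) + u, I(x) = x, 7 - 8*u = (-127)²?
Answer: 4943/8 ≈ 617.88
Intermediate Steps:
u = -8061/4 (u = 7/8 - ⅛*(-127)² = 7/8 - ⅛*16129 = 7/8 - 16129/8 = -8061/4 ≈ -2015.3)
l = 12255/8 (l = -3 + ((124 + 4961) - 8061/4)/2 = -3 + (5085 - 8061/4)/2 = -3 + (½)*(12279/4) = -3 + 12279/8 = 12255/8 ≈ 1531.9)
C = -914 (C = -46 - 868 = -914)
C + l = -914 + 12255/8 = 4943/8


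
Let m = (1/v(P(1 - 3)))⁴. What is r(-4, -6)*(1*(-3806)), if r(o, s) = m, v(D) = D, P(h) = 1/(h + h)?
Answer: -974336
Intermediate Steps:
P(h) = 1/(2*h)
m = 256 (m = (1/(1/(2*(1 - 3))))⁴ = (1/((½)/(-2)))⁴ = (1/((½)*(-½)))⁴ = (1/(-¼))⁴ = (-4)⁴ = 256)
r(o, s) = 256
r(-4, -6)*(1*(-3806)) = 256*(1*(-3806)) = 256*(-3806) = -974336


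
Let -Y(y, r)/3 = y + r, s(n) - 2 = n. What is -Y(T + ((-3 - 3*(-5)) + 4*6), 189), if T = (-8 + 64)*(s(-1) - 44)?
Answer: -6549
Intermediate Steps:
s(n) = 2 + n
T = -2408 (T = (-8 + 64)*((2 - 1) - 44) = 56*(1 - 44) = 56*(-43) = -2408)
Y(y, r) = -3*r - 3*y (Y(y, r) = -3*(y + r) = -3*(r + y) = -3*r - 3*y)
-Y(T + ((-3 - 3*(-5)) + 4*6), 189) = -(-3*189 - 3*(-2408 + ((-3 - 3*(-5)) + 4*6))) = -(-567 - 3*(-2408 + ((-3 + 15) + 24))) = -(-567 - 3*(-2408 + (12 + 24))) = -(-567 - 3*(-2408 + 36)) = -(-567 - 3*(-2372)) = -(-567 + 7116) = -1*6549 = -6549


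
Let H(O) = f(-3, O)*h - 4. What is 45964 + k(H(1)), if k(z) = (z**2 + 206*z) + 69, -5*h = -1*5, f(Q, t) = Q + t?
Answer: 44833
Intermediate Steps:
h = 1 (h = -(-1)*5/5 = -1/5*(-5) = 1)
H(O) = -7 + O (H(O) = (-3 + O)*1 - 4 = (-3 + O) - 4 = -7 + O)
k(z) = 69 + z**2 + 206*z
45964 + k(H(1)) = 45964 + (69 + (-7 + 1)**2 + 206*(-7 + 1)) = 45964 + (69 + (-6)**2 + 206*(-6)) = 45964 + (69 + 36 - 1236) = 45964 - 1131 = 44833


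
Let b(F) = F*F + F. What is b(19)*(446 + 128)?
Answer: 218120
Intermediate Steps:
b(F) = F + F**2 (b(F) = F**2 + F = F + F**2)
b(19)*(446 + 128) = (19*(1 + 19))*(446 + 128) = (19*20)*574 = 380*574 = 218120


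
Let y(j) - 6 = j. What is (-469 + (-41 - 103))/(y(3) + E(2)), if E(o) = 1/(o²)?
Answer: -2452/37 ≈ -66.270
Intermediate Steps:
E(o) = o⁻²
y(j) = 6 + j
(-469 + (-41 - 103))/(y(3) + E(2)) = (-469 + (-41 - 103))/((6 + 3) + 2⁻²) = (-469 - 144)/(9 + ¼) = -613/37/4 = -613*4/37 = -2452/37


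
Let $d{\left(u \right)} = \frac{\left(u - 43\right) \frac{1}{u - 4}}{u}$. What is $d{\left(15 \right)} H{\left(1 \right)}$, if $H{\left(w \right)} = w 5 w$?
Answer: $- \frac{28}{33} \approx -0.84848$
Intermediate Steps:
$d{\left(u \right)} = \frac{-43 + u}{u \left(-4 + u\right)}$ ($d{\left(u \right)} = \frac{\left(-43 + u\right) \frac{1}{-4 + u}}{u} = \frac{\frac{1}{-4 + u} \left(-43 + u\right)}{u} = \frac{-43 + u}{u \left(-4 + u\right)}$)
$H{\left(w \right)} = 5 w^{2}$ ($H{\left(w \right)} = 5 w w = 5 w^{2}$)
$d{\left(15 \right)} H{\left(1 \right)} = \frac{-43 + 15}{15 \left(-4 + 15\right)} 5 \cdot 1^{2} = \frac{1}{15} \cdot \frac{1}{11} \left(-28\right) 5 \cdot 1 = \frac{1}{15} \cdot \frac{1}{11} \left(-28\right) 5 = \left(- \frac{28}{165}\right) 5 = - \frac{28}{33}$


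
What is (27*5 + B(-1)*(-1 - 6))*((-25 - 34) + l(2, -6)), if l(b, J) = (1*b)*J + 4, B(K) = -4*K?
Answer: -7169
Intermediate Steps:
l(b, J) = 4 + J*b (l(b, J) = b*J + 4 = J*b + 4 = 4 + J*b)
(27*5 + B(-1)*(-1 - 6))*((-25 - 34) + l(2, -6)) = (27*5 + (-4*(-1))*(-1 - 6))*((-25 - 34) + (4 - 6*2)) = (135 + 4*(-7))*(-59 + (4 - 12)) = (135 - 28)*(-59 - 8) = 107*(-67) = -7169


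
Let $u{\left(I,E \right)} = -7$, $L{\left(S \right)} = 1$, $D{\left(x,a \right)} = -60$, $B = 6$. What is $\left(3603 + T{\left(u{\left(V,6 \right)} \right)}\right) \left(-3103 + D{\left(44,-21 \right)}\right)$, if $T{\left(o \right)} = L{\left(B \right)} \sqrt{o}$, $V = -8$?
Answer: $-11396289 - 3163 i \sqrt{7} \approx -1.1396 \cdot 10^{7} - 8368.5 i$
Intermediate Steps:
$T{\left(o \right)} = \sqrt{o}$ ($T{\left(o \right)} = 1 \sqrt{o} = \sqrt{o}$)
$\left(3603 + T{\left(u{\left(V,6 \right)} \right)}\right) \left(-3103 + D{\left(44,-21 \right)}\right) = \left(3603 + \sqrt{-7}\right) \left(-3103 - 60\right) = \left(3603 + i \sqrt{7}\right) \left(-3163\right) = -11396289 - 3163 i \sqrt{7}$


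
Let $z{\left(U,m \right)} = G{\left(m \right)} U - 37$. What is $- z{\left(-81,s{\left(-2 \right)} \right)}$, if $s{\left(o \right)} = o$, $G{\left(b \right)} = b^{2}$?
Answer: $361$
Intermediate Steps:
$z{\left(U,m \right)} = -37 + U m^{2}$ ($z{\left(U,m \right)} = m^{2} U - 37 = U m^{2} - 37 = -37 + U m^{2}$)
$- z{\left(-81,s{\left(-2 \right)} \right)} = - (-37 - 81 \left(-2\right)^{2}) = - (-37 - 324) = \left(-1\right) \left(-361\right) = 361$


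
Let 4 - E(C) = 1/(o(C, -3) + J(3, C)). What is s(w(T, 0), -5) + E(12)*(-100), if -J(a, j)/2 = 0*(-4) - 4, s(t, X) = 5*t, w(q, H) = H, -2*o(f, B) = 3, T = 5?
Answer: -5000/13 ≈ -384.62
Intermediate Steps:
o(f, B) = -3/2 (o(f, B) = -1/2*3 = -3/2)
J(a, j) = 8 (J(a, j) = -2*(0*(-4) - 4) = -2*(0 - 4) = -2*(-4) = 8)
E(C) = 50/13 (E(C) = 4 - 1/(-3/2 + 8) = 4 - 1/13/2 = 4 - 1*2/13 = 4 - 2/13 = 50/13)
s(w(T, 0), -5) + E(12)*(-100) = 5*0 + (50/13)*(-100) = 0 - 5000/13 = -5000/13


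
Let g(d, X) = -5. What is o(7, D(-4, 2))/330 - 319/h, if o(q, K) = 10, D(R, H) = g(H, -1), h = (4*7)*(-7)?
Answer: 10723/6468 ≈ 1.6579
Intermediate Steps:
h = -196 (h = 28*(-7) = -196)
D(R, H) = -5
o(7, D(-4, 2))/330 - 319/h = 10/330 - 319/(-196) = 10*(1/330) - 319*(-1/196) = 1/33 + 319/196 = 10723/6468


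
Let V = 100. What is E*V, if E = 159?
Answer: 15900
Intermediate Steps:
E*V = 159*100 = 15900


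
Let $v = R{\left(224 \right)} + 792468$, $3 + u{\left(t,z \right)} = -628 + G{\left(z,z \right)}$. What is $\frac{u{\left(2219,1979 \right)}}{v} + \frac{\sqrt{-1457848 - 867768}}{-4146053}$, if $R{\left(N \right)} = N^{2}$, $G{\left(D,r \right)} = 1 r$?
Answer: $\frac{337}{210661} - \frac{4 i \sqrt{145351}}{4146053} \approx 0.0015997 - 0.00036782 i$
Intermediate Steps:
$G{\left(D,r \right)} = r$
$u{\left(t,z \right)} = -631 + z$ ($u{\left(t,z \right)} = -3 + \left(-628 + z\right) = -631 + z$)
$v = 842644$ ($v = 224^{2} + 792468 = 50176 + 792468 = 842644$)
$\frac{u{\left(2219,1979 \right)}}{v} + \frac{\sqrt{-1457848 - 867768}}{-4146053} = \frac{-631 + 1979}{842644} + \frac{\sqrt{-1457848 - 867768}}{-4146053} = 1348 \cdot \frac{1}{842644} + \sqrt{-2325616} \left(- \frac{1}{4146053}\right) = \frac{337}{210661} + 4 i \sqrt{145351} \left(- \frac{1}{4146053}\right) = \frac{337}{210661} - \frac{4 i \sqrt{145351}}{4146053}$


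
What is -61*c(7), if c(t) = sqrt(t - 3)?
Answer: -122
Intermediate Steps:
c(t) = sqrt(-3 + t)
-61*c(7) = -61*sqrt(-3 + 7) = -61*sqrt(4) = -61*2 = -122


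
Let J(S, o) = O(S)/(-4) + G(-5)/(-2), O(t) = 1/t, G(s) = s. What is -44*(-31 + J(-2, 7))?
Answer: 2497/2 ≈ 1248.5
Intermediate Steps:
J(S, o) = 5/2 - 1/(4*S) (J(S, o) = 1/(S*(-4)) - 5/(-2) = -¼/S - 5*(-½) = -1/(4*S) + 5/2 = 5/2 - 1/(4*S))
-44*(-31 + J(-2, 7)) = -44*(-31 + (¼)*(-1 + 10*(-2))/(-2)) = -44*(-31 + (¼)*(-½)*(-1 - 20)) = -44*(-31 + (¼)*(-½)*(-21)) = -44*(-31 + 21/8) = -44*(-227/8) = 2497/2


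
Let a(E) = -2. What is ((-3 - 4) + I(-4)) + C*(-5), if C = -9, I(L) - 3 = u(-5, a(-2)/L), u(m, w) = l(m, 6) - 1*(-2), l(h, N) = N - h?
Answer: 54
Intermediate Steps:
u(m, w) = 8 - m (u(m, w) = (6 - m) - 1*(-2) = (6 - m) + 2 = 8 - m)
I(L) = 16 (I(L) = 3 + (8 - 1*(-5)) = 3 + (8 + 5) = 3 + 13 = 16)
((-3 - 4) + I(-4)) + C*(-5) = ((-3 - 4) + 16) - 9*(-5) = (-7 + 16) + 45 = 9 + 45 = 54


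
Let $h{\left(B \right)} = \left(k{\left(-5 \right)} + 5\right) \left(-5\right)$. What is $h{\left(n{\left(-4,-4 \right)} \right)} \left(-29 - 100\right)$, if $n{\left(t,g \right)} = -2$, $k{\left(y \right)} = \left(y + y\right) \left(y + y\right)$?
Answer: $67725$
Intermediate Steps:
$k{\left(y \right)} = 4 y^{2}$ ($k{\left(y \right)} = 2 y 2 y = 4 y^{2}$)
$h{\left(B \right)} = -525$ ($h{\left(B \right)} = \left(4 \left(-5\right)^{2} + 5\right) \left(-5\right) = \left(4 \cdot 25 + 5\right) \left(-5\right) = \left(100 + 5\right) \left(-5\right) = 105 \left(-5\right) = -525$)
$h{\left(n{\left(-4,-4 \right)} \right)} \left(-29 - 100\right) = - 525 \left(-29 - 100\right) = \left(-525\right) \left(-129\right) = 67725$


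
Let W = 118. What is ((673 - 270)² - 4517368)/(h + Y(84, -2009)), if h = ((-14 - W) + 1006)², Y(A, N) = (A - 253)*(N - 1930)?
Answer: -4354959/1429567 ≈ -3.0463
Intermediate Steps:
Y(A, N) = (-1930 + N)*(-253 + A) (Y(A, N) = (-253 + A)*(-1930 + N) = (-1930 + N)*(-253 + A))
h = 763876 (h = ((-14 - 1*118) + 1006)² = ((-14 - 118) + 1006)² = (-132 + 1006)² = 874² = 763876)
((673 - 270)² - 4517368)/(h + Y(84, -2009)) = ((673 - 270)² - 4517368)/(763876 + (488290 - 1930*84 - 253*(-2009) + 84*(-2009))) = (403² - 4517368)/(763876 + (488290 - 162120 + 508277 - 168756)) = (162409 - 4517368)/(763876 + 665691) = -4354959/1429567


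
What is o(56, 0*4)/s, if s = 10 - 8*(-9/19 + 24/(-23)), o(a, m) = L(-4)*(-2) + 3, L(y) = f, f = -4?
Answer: 4807/9674 ≈ 0.49690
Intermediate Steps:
L(y) = -4
o(a, m) = 11 (o(a, m) = -4*(-2) + 3 = 8 + 3 = 11)
s = 9674/437 (s = 10 - 8*(-9*1/19 + 24*(-1/23)) = 10 - 8*(-9/19 - 24/23) = 10 - 8*(-663/437) = 10 + 5304/437 = 9674/437 ≈ 22.137)
o(56, 0*4)/s = 11/(9674/437) = 11*(437/9674) = 4807/9674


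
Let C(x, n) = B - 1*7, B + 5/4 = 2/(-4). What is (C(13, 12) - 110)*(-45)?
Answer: 21375/4 ≈ 5343.8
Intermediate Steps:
B = -7/4 (B = -5/4 + 2/(-4) = -5/4 + 2*(-¼) = -5/4 - ½ = -7/4 ≈ -1.7500)
C(x, n) = -35/4 (C(x, n) = -7/4 - 1*7 = -7/4 - 7 = -35/4)
(C(13, 12) - 110)*(-45) = (-35/4 - 110)*(-45) = -475/4*(-45) = 21375/4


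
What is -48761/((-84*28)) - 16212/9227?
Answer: 411787123/21701904 ≈ 18.975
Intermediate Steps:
-48761/((-84*28)) - 16212/9227 = -48761/(-2352) - 16212*1/9227 = -48761*(-1/2352) - 16212/9227 = 48761/2352 - 16212/9227 = 411787123/21701904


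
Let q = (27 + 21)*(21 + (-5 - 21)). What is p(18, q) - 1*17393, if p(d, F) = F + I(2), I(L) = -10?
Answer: -17643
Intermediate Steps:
q = -240 (q = 48*(21 - 26) = 48*(-5) = -240)
p(d, F) = -10 + F (p(d, F) = F - 10 = -10 + F)
p(18, q) - 1*17393 = (-10 - 240) - 1*17393 = -250 - 17393 = -17643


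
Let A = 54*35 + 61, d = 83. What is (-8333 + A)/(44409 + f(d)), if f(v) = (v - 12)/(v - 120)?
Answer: -118067/821531 ≈ -0.14372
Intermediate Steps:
A = 1951 (A = 1890 + 61 = 1951)
f(v) = (-12 + v)/(-120 + v)
(-8333 + A)/(44409 + f(d)) = (-8333 + 1951)/(44409 + (-12 + 83)/(-120 + 83)) = -6382/(44409 + 71/(-37)) = -6382/(44409 - 1/37*71) = -6382/(44409 - 71/37) = -6382/1643062/37 = -6382*37/1643062 = -118067/821531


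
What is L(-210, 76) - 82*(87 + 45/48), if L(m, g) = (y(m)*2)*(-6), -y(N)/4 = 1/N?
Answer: -2019109/280 ≈ -7211.1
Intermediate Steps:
y(N) = -4/N
L(m, g) = 48/m (L(m, g) = (-4/m*2)*(-6) = -8/m*(-6) = 48/m)
L(-210, 76) - 82*(87 + 45/48) = 48/(-210) - 82*(87 + 45/48) = 48*(-1/210) - 82*(87 + 45*(1/48)) = -8/35 - 82*(87 + 15/16) = -8/35 - 82*1407/16 = -8/35 - 1*57687/8 = -8/35 - 57687/8 = -2019109/280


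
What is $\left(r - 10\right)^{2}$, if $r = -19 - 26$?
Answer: $3025$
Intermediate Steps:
$r = -45$ ($r = -19 - 26 = -45$)
$\left(r - 10\right)^{2} = \left(-45 - 10\right)^{2} = \left(-55\right)^{2} = 3025$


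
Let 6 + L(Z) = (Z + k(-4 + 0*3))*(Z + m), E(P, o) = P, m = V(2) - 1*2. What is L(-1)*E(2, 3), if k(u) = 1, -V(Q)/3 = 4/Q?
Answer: -12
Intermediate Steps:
V(Q) = -12/Q
m = -8 (m = -12/2 - 1*2 = -12*1/2 - 2 = -6 - 2 = -8)
L(Z) = -6 + (1 + Z)*(-8 + Z) (L(Z) = -6 + (Z + 1)*(Z - 8) = -6 + (1 + Z)*(-8 + Z))
L(-1)*E(2, 3) = (-14 + (-1)**2 - 7*(-1))*2 = (-14 + 1 + 7)*2 = -6*2 = -12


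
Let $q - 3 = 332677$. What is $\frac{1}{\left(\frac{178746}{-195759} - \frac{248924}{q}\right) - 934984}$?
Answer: $- \frac{5427092010}{5074253212072223} \approx -1.0695 \cdot 10^{-6}$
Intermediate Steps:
$q = 332680$ ($q = 3 + 332677 = 332680$)
$\frac{1}{\left(\frac{178746}{-195759} - \frac{248924}{q}\right) - 934984} = \frac{1}{\left(\frac{178746}{-195759} - \frac{248924}{332680}\right) - 934984} = \frac{1}{\left(178746 \left(- \frac{1}{195759}\right) - \frac{62231}{83170}\right) - 934984} = \frac{1}{\left(- \frac{59582}{65253} - \frac{62231}{83170}\right) - 934984} = \frac{1}{- \frac{9016194383}{5427092010} - 934984} = \frac{1}{- \frac{5074253212072223}{5427092010}} = - \frac{5427092010}{5074253212072223}$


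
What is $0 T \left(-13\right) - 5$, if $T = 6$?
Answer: $-5$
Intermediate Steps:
$0 T \left(-13\right) - 5 = 0 \cdot 6 \left(-13\right) - 5 = 0 \left(-13\right) - 5 = 0 - 5 = -5$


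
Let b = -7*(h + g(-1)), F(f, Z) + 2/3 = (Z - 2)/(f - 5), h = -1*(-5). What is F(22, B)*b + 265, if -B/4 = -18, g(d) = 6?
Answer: -37/51 ≈ -0.72549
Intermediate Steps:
B = 72 (B = -4*(-18) = 72)
h = 5
F(f, Z) = -⅔ + (-2 + Z)/(-5 + f) (F(f, Z) = -⅔ + (Z - 2)/(f - 5) = -⅔ + (-2 + Z)/(-5 + f))
b = -77 (b = -7*(5 + 6) = -7*11 = -77)
F(22, B)*b + 265 = ((4 - 2*22 + 3*72)/(3*(-5 + 22)))*(-77) + 265 = ((⅓)*(4 - 44 + 216)/17)*(-77) + 265 = ((⅓)*(1/17)*176)*(-77) + 265 = (176/51)*(-77) + 265 = -13552/51 + 265 = -37/51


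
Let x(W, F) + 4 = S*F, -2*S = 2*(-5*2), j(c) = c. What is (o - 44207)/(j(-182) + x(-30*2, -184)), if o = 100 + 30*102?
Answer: 41047/2026 ≈ 20.260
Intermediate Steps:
S = 10 (S = -(-5)*2 = -(-10) = -1/2*(-20) = 10)
x(W, F) = -4 + 10*F
o = 3160 (o = 100 + 3060 = 3160)
(o - 44207)/(j(-182) + x(-30*2, -184)) = (3160 - 44207)/(-182 + (-4 + 10*(-184))) = -41047/(-182 + (-4 - 1840)) = -41047/(-182 - 1844) = -41047/(-2026) = -41047*(-1/2026) = 41047/2026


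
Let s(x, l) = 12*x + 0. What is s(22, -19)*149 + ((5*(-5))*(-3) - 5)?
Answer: 39406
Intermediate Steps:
s(x, l) = 12*x
s(22, -19)*149 + ((5*(-5))*(-3) - 5) = (12*22)*149 + ((5*(-5))*(-3) - 5) = 264*149 + (-25*(-3) - 5) = 39336 + (75 - 5) = 39336 + 70 = 39406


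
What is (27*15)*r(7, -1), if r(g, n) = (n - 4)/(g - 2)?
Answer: -405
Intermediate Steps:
r(g, n) = (-4 + n)/(-2 + g)
(27*15)*r(7, -1) = (27*15)*((-4 - 1)/(-2 + 7)) = 405*(-5/5) = 405*((1/5)*(-5)) = 405*(-1) = -405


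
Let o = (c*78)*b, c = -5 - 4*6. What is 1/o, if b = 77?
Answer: -1/174174 ≈ -5.7414e-6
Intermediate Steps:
c = -29 (c = -5 - 24 = -29)
o = -174174 (o = -29*78*77 = -2262*77 = -174174)
1/o = 1/(-174174) = -1/174174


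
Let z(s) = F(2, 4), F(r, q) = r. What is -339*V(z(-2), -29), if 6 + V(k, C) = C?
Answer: 11865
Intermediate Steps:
z(s) = 2
V(k, C) = -6 + C
-339*V(z(-2), -29) = -339*(-6 - 29) = -339*(-35) = 11865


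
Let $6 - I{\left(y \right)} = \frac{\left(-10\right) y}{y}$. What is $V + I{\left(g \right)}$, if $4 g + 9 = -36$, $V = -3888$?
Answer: $-3872$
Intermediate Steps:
$g = - \frac{45}{4}$ ($g = - \frac{9}{4} + \frac{1}{4} \left(-36\right) = - \frac{9}{4} - 9 = - \frac{45}{4} \approx -11.25$)
$I{\left(y \right)} = 16$ ($I{\left(y \right)} = 6 - \frac{\left(-10\right) y}{y} = 6 - -10 = 6 + 10 = 16$)
$V + I{\left(g \right)} = -3888 + 16 = -3872$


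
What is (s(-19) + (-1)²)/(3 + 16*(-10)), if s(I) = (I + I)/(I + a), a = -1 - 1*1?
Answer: -59/3297 ≈ -0.017895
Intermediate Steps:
a = -2 (a = -1 - 1 = -2)
s(I) = 2*I/(-2 + I) (s(I) = (I + I)/(I - 2) = (2*I)/(-2 + I) = 2*I/(-2 + I))
(s(-19) + (-1)²)/(3 + 16*(-10)) = (2*(-19)/(-2 - 19) + (-1)²)/(3 + 16*(-10)) = (2*(-19)/(-21) + 1)/(3 - 160) = (2*(-19)*(-1/21) + 1)/(-157) = (38/21 + 1)*(-1/157) = (59/21)*(-1/157) = -59/3297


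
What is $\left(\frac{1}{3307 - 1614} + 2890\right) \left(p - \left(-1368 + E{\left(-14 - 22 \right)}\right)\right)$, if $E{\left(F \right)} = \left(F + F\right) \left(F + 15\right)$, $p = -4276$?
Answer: $- \frac{21626047820}{1693} \approx -1.2774 \cdot 10^{7}$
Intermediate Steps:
$E{\left(F \right)} = 2 F \left(15 + F\right)$
$\left(\frac{1}{3307 - 1614} + 2890\right) \left(p - \left(-1368 + E{\left(-14 - 22 \right)}\right)\right) = \left(\frac{1}{3307 - 1614} + 2890\right) \left(-4276 + \left(1368 - 2 \left(-14 - 22\right) \left(15 - 36\right)\right)\right) = \left(\frac{1}{1693} + 2890\right) \left(-4276 + \left(1368 - 2 \left(-14 - 22\right) \left(15 - 36\right)\right)\right) = \left(\frac{1}{1693} + 2890\right) \left(-4276 + \left(1368 - 2 \left(-36\right) \left(15 - 36\right)\right)\right) = \frac{4892771 \left(-4276 + \left(1368 - 2 \left(-36\right) \left(-21\right)\right)\right)}{1693} = \frac{4892771 \left(-4276 + \left(1368 - 1512\right)\right)}{1693} = \frac{4892771 \left(-4276 - 144\right)}{1693} = \frac{4892771}{1693} \left(-4420\right) = - \frac{21626047820}{1693}$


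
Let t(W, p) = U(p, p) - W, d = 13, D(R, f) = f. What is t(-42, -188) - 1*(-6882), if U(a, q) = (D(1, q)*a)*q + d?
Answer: -6637735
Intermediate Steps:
U(a, q) = 13 + a*q² (U(a, q) = (q*a)*q + 13 = (a*q)*q + 13 = a*q² + 13 = 13 + a*q²)
t(W, p) = 13 + p³ - W (t(W, p) = (13 + p*p²) - W = (13 + p³) - W = 13 + p³ - W)
t(-42, -188) - 1*(-6882) = (13 + (-188)³ - 1*(-42)) - 1*(-6882) = (13 - 6644672 + 42) + 6882 = -6644617 + 6882 = -6637735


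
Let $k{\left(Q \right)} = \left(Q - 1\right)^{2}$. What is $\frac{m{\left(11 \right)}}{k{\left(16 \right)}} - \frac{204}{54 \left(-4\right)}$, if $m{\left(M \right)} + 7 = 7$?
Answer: $\frac{17}{18} \approx 0.94444$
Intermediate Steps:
$k{\left(Q \right)} = \left(-1 + Q\right)^{2}$
$m{\left(M \right)} = 0$ ($m{\left(M \right)} = -7 + 7 = 0$)
$\frac{m{\left(11 \right)}}{k{\left(16 \right)}} - \frac{204}{54 \left(-4\right)} = \frac{0}{\left(-1 + 16\right)^{2}} - \frac{204}{54 \left(-4\right)} = \frac{0}{15^{2}} - \frac{204}{-216} = \frac{0}{225} - - \frac{17}{18} = 0 \cdot \frac{1}{225} + \frac{17}{18} = 0 + \frac{17}{18} = \frac{17}{18}$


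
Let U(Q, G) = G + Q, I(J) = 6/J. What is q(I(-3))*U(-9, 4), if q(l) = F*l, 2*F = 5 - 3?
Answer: 10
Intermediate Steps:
F = 1 (F = (5 - 3)/2 = (½)*2 = 1)
q(l) = l (q(l) = 1*l = l)
q(I(-3))*U(-9, 4) = (6/(-3))*(4 - 9) = (6*(-⅓))*(-5) = -2*(-5) = 10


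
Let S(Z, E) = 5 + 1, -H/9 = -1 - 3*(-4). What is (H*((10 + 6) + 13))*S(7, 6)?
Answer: -17226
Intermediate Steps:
H = -99 (H = -9*(-1 - 3*(-4)) = -9*(-1 + 12) = -9*11 = -99)
S(Z, E) = 6
(H*((10 + 6) + 13))*S(7, 6) = -99*((10 + 6) + 13)*6 = -99*(16 + 13)*6 = -99*29*6 = -2871*6 = -17226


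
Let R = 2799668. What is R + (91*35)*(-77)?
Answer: 2554423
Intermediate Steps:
R + (91*35)*(-77) = 2799668 + (91*35)*(-77) = 2799668 + 3185*(-77) = 2799668 - 245245 = 2554423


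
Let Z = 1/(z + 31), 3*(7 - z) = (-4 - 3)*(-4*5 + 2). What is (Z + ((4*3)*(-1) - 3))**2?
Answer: 3721/16 ≈ 232.56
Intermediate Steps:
z = -35 (z = 7 - (-4 - 3)*(-4*5 + 2)/3 = 7 - (-7)*(-20 + 2)/3 = 7 - (-7)*(-18)/3 = 7 - 1/3*126 = 7 - 42 = -35)
Z = -1/4 (Z = 1/(-35 + 31) = 1/(-4) = -1/4 ≈ -0.25000)
(Z + ((4*3)*(-1) - 3))**2 = (-1/4 + ((4*3)*(-1) - 3))**2 = (-1/4 + (12*(-1) - 3))**2 = (-1/4 + (-12 - 3))**2 = (-1/4 - 15)**2 = (-61/4)**2 = 3721/16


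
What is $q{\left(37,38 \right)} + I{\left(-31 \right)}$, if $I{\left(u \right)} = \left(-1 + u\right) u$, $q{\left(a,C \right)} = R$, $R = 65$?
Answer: $1057$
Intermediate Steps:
$q{\left(a,C \right)} = 65$
$I{\left(u \right)} = u \left(-1 + u\right)$
$q{\left(37,38 \right)} + I{\left(-31 \right)} = 65 - 31 \left(-1 - 31\right) = 65 - -992 = 65 + 992 = 1057$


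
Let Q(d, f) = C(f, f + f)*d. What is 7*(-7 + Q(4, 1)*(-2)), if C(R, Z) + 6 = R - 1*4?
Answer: 455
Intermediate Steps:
C(R, Z) = -10 + R (C(R, Z) = -6 + (R - 1*4) = -6 + (R - 4) = -6 + (-4 + R) = -10 + R)
Q(d, f) = d*(-10 + f) (Q(d, f) = (-10 + f)*d = d*(-10 + f))
7*(-7 + Q(4, 1)*(-2)) = 7*(-7 + (4*(-10 + 1))*(-2)) = 7*(-7 + (4*(-9))*(-2)) = 7*(-7 - 36*(-2)) = 7*(-7 + 72) = 7*65 = 455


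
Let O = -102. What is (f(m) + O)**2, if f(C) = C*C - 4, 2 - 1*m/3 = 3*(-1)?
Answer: 14161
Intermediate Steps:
m = 15 (m = 6 - 9*(-1) = 6 - 3*(-3) = 6 + 9 = 15)
f(C) = -4 + C**2 (f(C) = C**2 - 4 = -4 + C**2)
(f(m) + O)**2 = ((-4 + 15**2) - 102)**2 = ((-4 + 225) - 102)**2 = (221 - 102)**2 = 119**2 = 14161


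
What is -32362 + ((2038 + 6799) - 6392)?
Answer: -29917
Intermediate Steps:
-32362 + ((2038 + 6799) - 6392) = -32362 + (8837 - 6392) = -32362 + 2445 = -29917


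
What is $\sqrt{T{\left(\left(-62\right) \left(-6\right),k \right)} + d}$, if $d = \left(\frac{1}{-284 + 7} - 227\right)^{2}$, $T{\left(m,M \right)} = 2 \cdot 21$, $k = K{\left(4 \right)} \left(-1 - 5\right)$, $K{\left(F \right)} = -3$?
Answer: $\frac{\sqrt{3957117018}}{277} \approx 227.1$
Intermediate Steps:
$k = 18$ ($k = - 3 \left(-1 - 5\right) = \left(-3\right) \left(-6\right) = 18$)
$T{\left(m,M \right)} = 42$
$d = \frac{3953894400}{76729}$ ($d = \left(\frac{1}{-277} - 227\right)^{2} = \left(- \frac{1}{277} - 227\right)^{2} = \left(- \frac{62880}{277}\right)^{2} = \frac{3953894400}{76729} \approx 51531.0$)
$\sqrt{T{\left(\left(-62\right) \left(-6\right),k \right)} + d} = \sqrt{42 + \frac{3953894400}{76729}} = \sqrt{\frac{3957117018}{76729}} = \frac{\sqrt{3957117018}}{277}$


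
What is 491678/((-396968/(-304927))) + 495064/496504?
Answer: 422948888294801/1119864772 ≈ 3.7768e+5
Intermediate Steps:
491678/((-396968/(-304927))) + 495064/496504 = 491678/((-396968*(-1/304927))) + 495064*(1/496504) = 491678/(396968/304927) + 61883/62063 = 491678*(304927/396968) + 61883/62063 = 6814813523/18044 + 61883/62063 = 422948888294801/1119864772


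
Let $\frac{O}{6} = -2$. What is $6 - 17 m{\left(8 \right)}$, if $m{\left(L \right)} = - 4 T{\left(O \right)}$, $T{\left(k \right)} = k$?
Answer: $-810$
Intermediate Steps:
$O = -12$ ($O = 6 \left(-2\right) = -12$)
$m{\left(L \right)} = 48$ ($m{\left(L \right)} = \left(-4\right) \left(-12\right) = 48$)
$6 - 17 m{\left(8 \right)} = 6 - 816 = -810$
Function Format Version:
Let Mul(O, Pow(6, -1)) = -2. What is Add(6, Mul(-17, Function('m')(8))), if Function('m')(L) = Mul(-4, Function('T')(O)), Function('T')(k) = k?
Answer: -810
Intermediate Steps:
O = -12 (O = Mul(6, -2) = -12)
Function('m')(L) = 48 (Function('m')(L) = Mul(-4, -12) = 48)
Add(6, Mul(-17, Function('m')(8))) = Add(6, Mul(-17, 48)) = Add(6, -816) = -810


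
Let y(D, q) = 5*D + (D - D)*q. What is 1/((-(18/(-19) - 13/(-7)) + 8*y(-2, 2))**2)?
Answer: 17689/115799121 ≈ 0.00015276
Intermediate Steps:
y(D, q) = 5*D (y(D, q) = 5*D + 0*q = 5*D + 0 = 5*D)
1/((-(18/(-19) - 13/(-7)) + 8*y(-2, 2))**2) = 1/((-(18/(-19) - 13/(-7)) + 8*(5*(-2)))**2) = 1/((-(18*(-1/19) - 13*(-1/7)) + 8*(-10))**2) = 1/((-(-18/19 + 13/7) - 80)**2) = 1/((-1*121/133 - 80)**2) = 1/((-121/133 - 80)**2) = 1/((-10761/133)**2) = 1/(115799121/17689) = 17689/115799121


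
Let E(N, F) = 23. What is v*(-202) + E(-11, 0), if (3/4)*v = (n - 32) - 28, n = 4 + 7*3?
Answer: 28349/3 ≈ 9449.7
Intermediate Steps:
n = 25 (n = 4 + 21 = 25)
v = -140/3 (v = 4*((25 - 32) - 28)/3 = 4*(-7 - 28)/3 = (4/3)*(-35) = -140/3 ≈ -46.667)
v*(-202) + E(-11, 0) = -140/3*(-202) + 23 = 28280/3 + 23 = 28349/3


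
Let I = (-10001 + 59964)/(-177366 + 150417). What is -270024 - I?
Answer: -7276826813/26949 ≈ -2.7002e+5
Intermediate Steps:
I = -49963/26949 (I = 49963/(-26949) = 49963*(-1/26949) = -49963/26949 ≈ -1.8540)
-270024 - I = -270024 - 1*(-49963/26949) = -270024 + 49963/26949 = -7276826813/26949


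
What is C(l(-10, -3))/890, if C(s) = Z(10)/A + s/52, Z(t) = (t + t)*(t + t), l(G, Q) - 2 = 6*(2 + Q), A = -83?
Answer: -5283/960310 ≈ -0.0055013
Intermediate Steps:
l(G, Q) = 14 + 6*Q (l(G, Q) = 2 + 6*(2 + Q) = 2 + (12 + 6*Q) = 14 + 6*Q)
Z(t) = 4*t² (Z(t) = (2*t)*(2*t) = 4*t²)
C(s) = -400/83 + s/52 (C(s) = (4*10²)/(-83) + s/52 = (4*100)*(-1/83) + s*(1/52) = 400*(-1/83) + s/52 = -400/83 + s/52)
C(l(-10, -3))/890 = (-400/83 + (14 + 6*(-3))/52)/890 = (-400/83 + (14 - 18)/52)*(1/890) = (-400/83 + (1/52)*(-4))*(1/890) = (-400/83 - 1/13)*(1/890) = -5283/1079*1/890 = -5283/960310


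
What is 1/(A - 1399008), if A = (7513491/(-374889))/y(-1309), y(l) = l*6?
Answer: -981459402/1373069552568719 ≈ -7.1479e-7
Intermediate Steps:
y(l) = 6*l
A = 2504497/981459402 (A = (7513491/(-374889))/((6*(-1309))) = (7513491*(-1/374889))/(-7854) = -2504497/124963*(-1/7854) = 2504497/981459402 ≈ 0.0025518)
1/(A - 1399008) = 1/(2504497/981459402 - 1399008) = 1/(-1373069552568719/981459402) = -981459402/1373069552568719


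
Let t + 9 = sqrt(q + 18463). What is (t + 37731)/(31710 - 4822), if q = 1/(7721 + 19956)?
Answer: 18861/13444 + 3*sqrt(392859986389)/372089588 ≈ 1.4080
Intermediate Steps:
q = 1/27677 ≈ 3.6131e-5
t = -9 + 6*sqrt(392859986389)/27677 (t = -9 + sqrt(1/27677 + 18463) = -9 + sqrt(511000452/27677) = -9 + 6*sqrt(392859986389)/27677 ≈ 126.88)
(t + 37731)/(31710 - 4822) = ((-9 + 6*sqrt(392859986389)/27677) + 37731)/(31710 - 4822) = (37722 + 6*sqrt(392859986389)/27677)/26888 = (37722 + 6*sqrt(392859986389)/27677)*(1/26888) = 18861/13444 + 3*sqrt(392859986389)/372089588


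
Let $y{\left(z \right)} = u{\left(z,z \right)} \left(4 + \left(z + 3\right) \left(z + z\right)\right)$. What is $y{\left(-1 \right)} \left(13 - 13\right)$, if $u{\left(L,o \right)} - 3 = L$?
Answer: $0$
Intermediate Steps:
$u{\left(L,o \right)} = 3 + L$
$y{\left(z \right)} = \left(3 + z\right) \left(4 + 2 z \left(3 + z\right)\right)$ ($y{\left(z \right)} = \left(3 + z\right) \left(4 + \left(z + 3\right) \left(z + z\right)\right) = \left(3 + z\right) \left(4 + \left(3 + z\right) 2 z\right) = \left(3 + z\right) \left(4 + 2 z \left(3 + z\right)\right)$)
$y{\left(-1 \right)} \left(13 - 13\right) = 2 \left(3 - 1\right) \left(2 + \left(-1\right)^{2} + 3 \left(-1\right)\right) \left(13 - 13\right) = 2 \cdot 2 \left(2 + 1 - 3\right) 0 = 2 \cdot 2 \cdot 0 \cdot 0 = 0 \cdot 0 = 0$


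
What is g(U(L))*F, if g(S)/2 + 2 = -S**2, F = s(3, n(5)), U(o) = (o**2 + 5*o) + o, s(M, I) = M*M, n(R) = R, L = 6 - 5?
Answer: -918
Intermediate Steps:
L = 1
s(M, I) = M**2
U(o) = o**2 + 6*o
F = 9 (F = 3**2 = 9)
g(S) = -4 - 2*S**2 (g(S) = -4 + 2*(-S**2) = -4 - 2*S**2)
g(U(L))*F = (-4 - 2*(6 + 1)**2)*9 = (-4 - 2*(1*7)**2)*9 = (-4 - 2*7**2)*9 = (-4 - 2*49)*9 = (-4 - 98)*9 = -102*9 = -918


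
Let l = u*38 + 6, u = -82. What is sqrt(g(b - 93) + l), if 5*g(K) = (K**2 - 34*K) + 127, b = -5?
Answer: I*sqrt(12435)/5 ≈ 22.302*I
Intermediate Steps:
g(K) = 127/5 - 34*K/5 + K**2/5 (g(K) = ((K**2 - 34*K) + 127)/5 = (127 + K**2 - 34*K)/5 = 127/5 - 34*K/5 + K**2/5)
l = -3110 (l = -82*38 + 6 = -3116 + 6 = -3110)
sqrt(g(b - 93) + l) = sqrt((127/5 - 34*(-5 - 93)/5 + (-5 - 93)**2/5) - 3110) = sqrt((127/5 - 34/5*(-98) + (1/5)*(-98)**2) - 3110) = sqrt((127/5 + 3332/5 + (1/5)*9604) - 3110) = sqrt((127/5 + 3332/5 + 9604/5) - 3110) = sqrt(13063/5 - 3110) = sqrt(-2487/5) = I*sqrt(12435)/5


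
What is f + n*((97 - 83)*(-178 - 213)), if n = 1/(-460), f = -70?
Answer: -581/10 ≈ -58.100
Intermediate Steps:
n = -1/460 ≈ -0.0021739
f + n*((97 - 83)*(-178 - 213)) = -70 - (97 - 83)*(-178 - 213)/460 = -70 - 7*(-391)/230 = -70 - 1/460*(-5474) = -70 + 119/10 = -581/10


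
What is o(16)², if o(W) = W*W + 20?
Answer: 76176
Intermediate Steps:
o(W) = 20 + W² (o(W) = W² + 20 = 20 + W²)
o(16)² = (20 + 16²)² = (20 + 256)² = 276² = 76176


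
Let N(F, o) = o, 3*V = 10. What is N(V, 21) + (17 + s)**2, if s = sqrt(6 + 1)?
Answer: 317 + 34*sqrt(7) ≈ 406.96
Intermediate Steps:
V = 10/3 (V = (1/3)*10 = 10/3 ≈ 3.3333)
s = sqrt(7) ≈ 2.6458
N(V, 21) + (17 + s)**2 = 21 + (17 + sqrt(7))**2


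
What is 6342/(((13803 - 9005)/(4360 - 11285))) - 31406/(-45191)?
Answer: -992281734431/108413209 ≈ -9152.8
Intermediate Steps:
6342/(((13803 - 9005)/(4360 - 11285))) - 31406/(-45191) = 6342/((4798/(-6925))) - 31406*(-1/45191) = 6342/((4798*(-1/6925))) + 31406/45191 = 6342/(-4798/6925) + 31406/45191 = 6342*(-6925/4798) + 31406/45191 = -21959175/2399 + 31406/45191 = -992281734431/108413209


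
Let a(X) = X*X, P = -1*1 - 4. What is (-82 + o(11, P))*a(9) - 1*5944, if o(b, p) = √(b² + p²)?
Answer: -12586 + 81*√146 ≈ -11607.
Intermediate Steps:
P = -5 (P = -1 - 4 = -5)
a(X) = X²
(-82 + o(11, P))*a(9) - 1*5944 = (-82 + √(11² + (-5)²))*9² - 1*5944 = (-82 + √(121 + 25))*81 - 5944 = (-82 + √146)*81 - 5944 = (-6642 + 81*√146) - 5944 = -12586 + 81*√146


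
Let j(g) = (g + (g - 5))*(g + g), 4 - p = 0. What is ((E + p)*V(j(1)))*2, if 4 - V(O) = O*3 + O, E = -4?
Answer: 0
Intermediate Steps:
p = 4 (p = 4 - 1*0 = 4 + 0 = 4)
j(g) = 2*g*(-5 + 2*g) (j(g) = (g + (-5 + g))*(2*g) = (-5 + 2*g)*(2*g) = 2*g*(-5 + 2*g))
V(O) = 4 - 4*O (V(O) = 4 - (O*3 + O) = 4 - (3*O + O) = 4 - 4*O)
((E + p)*V(j(1)))*2 = ((-4 + 4)*(4 - 8*(-5 + 2*1)))*2 = (0*(4 - 8*(-5 + 2)))*2 = (0*(4 - 8*(-3)))*2 = (0*(4 - 4*(-6)))*2 = (0*(4 + 24))*2 = (0*28)*2 = 0*2 = 0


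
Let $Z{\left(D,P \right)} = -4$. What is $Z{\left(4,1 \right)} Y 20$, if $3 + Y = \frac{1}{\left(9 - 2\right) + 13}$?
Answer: $236$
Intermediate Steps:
$Y = - \frac{59}{20}$ ($Y = -3 + \frac{1}{\left(9 - 2\right) + 13} = -3 + \frac{1}{7 + 13} = -3 + \frac{1}{20} = - \frac{59}{20} \approx -2.95$)
$Z{\left(4,1 \right)} Y 20 = \left(-4\right) \left(- \frac{59}{20}\right) 20 = \frac{59}{5} \cdot 20 = 236$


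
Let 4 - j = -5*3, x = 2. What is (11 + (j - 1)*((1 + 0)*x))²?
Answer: 2209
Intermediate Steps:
j = 19 (j = 4 - (-5)*3 = 4 - 1*(-15) = 4 + 15 = 19)
(11 + (j - 1)*((1 + 0)*x))² = (11 + (19 - 1)*((1 + 0)*2))² = (11 + 18*(1*2))² = (11 + 18*2)² = (11 + 36)² = 47² = 2209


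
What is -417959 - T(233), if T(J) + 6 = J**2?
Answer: -472242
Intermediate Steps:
T(J) = -6 + J**2
-417959 - T(233) = -417959 - (-6 + 233**2) = -417959 - (-6 + 54289) = -417959 - 1*54283 = -417959 - 54283 = -472242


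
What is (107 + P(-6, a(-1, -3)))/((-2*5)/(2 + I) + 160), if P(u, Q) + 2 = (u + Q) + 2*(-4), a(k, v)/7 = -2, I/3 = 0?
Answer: 77/155 ≈ 0.49677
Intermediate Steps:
I = 0 (I = 3*0 = 0)
a(k, v) = -14 (a(k, v) = 7*(-2) = -14)
P(u, Q) = -10 + Q + u (P(u, Q) = -2 + ((u + Q) + 2*(-4)) = -2 + ((Q + u) - 8) = -2 + (-8 + Q + u) = -10 + Q + u)
(107 + P(-6, a(-1, -3)))/((-2*5)/(2 + I) + 160) = (107 + (-10 - 14 - 6))/((-2*5)/(2 + 0) + 160) = (107 - 30)/(-10/2 + 160) = 77/(-10*½ + 160) = 77/(-5 + 160) = 77/155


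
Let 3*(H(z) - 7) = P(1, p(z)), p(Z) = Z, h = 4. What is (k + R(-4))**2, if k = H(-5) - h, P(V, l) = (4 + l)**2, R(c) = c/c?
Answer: 169/9 ≈ 18.778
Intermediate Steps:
R(c) = 1
H(z) = 7 + (4 + z)**2/3
k = 10/3 (k = (7 + (4 - 5)**2/3) - 1*4 = (7 + (1/3)*(-1)**2) - 4 = (7 + (1/3)*1) - 4 = (7 + 1/3) - 4 = 22/3 - 4 = 10/3 ≈ 3.3333)
(k + R(-4))**2 = (10/3 + 1)**2 = (13/3)**2 = 169/9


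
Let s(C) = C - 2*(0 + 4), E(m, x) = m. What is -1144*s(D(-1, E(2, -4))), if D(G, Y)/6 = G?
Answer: 16016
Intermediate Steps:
D(G, Y) = 6*G
s(C) = -8 + C (s(C) = C - 2*4 = C - 8 = -8 + C)
-1144*s(D(-1, E(2, -4))) = -1144*(-8 + 6*(-1)) = -1144*(-8 - 6) = -1144*(-14) = 16016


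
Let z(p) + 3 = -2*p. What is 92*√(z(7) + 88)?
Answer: 92*√71 ≈ 775.21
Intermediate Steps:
z(p) = -3 - 2*p
92*√(z(7) + 88) = 92*√((-3 - 2*7) + 88) = 92*√((-3 - 14) + 88) = 92*√(-17 + 88) = 92*√71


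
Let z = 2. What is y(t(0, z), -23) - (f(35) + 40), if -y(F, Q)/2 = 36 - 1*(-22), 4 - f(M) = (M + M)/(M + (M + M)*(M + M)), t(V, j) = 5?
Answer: -22558/141 ≈ -159.99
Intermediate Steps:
f(M) = 4 - 2*M/(M + 4*M²) (f(M) = 4 - (M + M)/(M + (M + M)*(M + M)) = 4 - 2*M/(M + (2*M)*(2*M)) = 4 - 2*M/(M + 4*M²))
y(F, Q) = -116 (y(F, Q) = -2*(36 - 1*(-22)) = -2*(36 + 22) = -2*58 = -116)
y(t(0, z), -23) - (f(35) + 40) = -116 - (2*(1 + 8*35)/(1 + 4*35) + 40) = -116 - (2*(1 + 280)/(1 + 140) + 40) = -116 - (2*281/141 + 40) = -116 - (2*(1/141)*281 + 40) = -116 - (562/141 + 40) = -116 - 1*6202/141 = -116 - 6202/141 = -22558/141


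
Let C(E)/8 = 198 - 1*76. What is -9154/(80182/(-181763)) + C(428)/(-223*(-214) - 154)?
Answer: 2473328108774/119190543 ≈ 20751.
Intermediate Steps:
C(E) = 976 (C(E) = 8*(198 - 1*76) = 8*(198 - 76) = 8*122 = 976)
-9154/(80182/(-181763)) + C(428)/(-223*(-214) - 154) = -9154/(80182/(-181763)) + 976/(-223*(-214) - 154) = -9154/(80182*(-1/181763)) + 976/(47722 - 154) = -9154/(-80182/181763) + 976/47568 = -9154*(-181763/80182) + 976*(1/47568) = 831929251/40091 + 61/2973 = 2473328108774/119190543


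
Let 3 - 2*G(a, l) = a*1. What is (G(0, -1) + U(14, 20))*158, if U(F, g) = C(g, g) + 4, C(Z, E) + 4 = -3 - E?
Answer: -3397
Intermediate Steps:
C(Z, E) = -7 - E (C(Z, E) = -4 + (-3 - E) = -7 - E)
G(a, l) = 3/2 - a/2
U(F, g) = -3 - g (U(F, g) = (-7 - g) + 4 = -3 - g)
(G(0, -1) + U(14, 20))*158 = ((3/2 - ½*0) + (-3 - 1*20))*158 = ((3/2 + 0) + (-3 - 20))*158 = (3/2 - 23)*158 = -43/2*158 = -3397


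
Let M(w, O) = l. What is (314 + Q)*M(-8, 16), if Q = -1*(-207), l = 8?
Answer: 4168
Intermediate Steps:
M(w, O) = 8
Q = 207
(314 + Q)*M(-8, 16) = (314 + 207)*8 = 521*8 = 4168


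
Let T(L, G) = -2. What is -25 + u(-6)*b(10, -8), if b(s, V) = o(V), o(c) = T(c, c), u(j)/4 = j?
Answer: 23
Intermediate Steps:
u(j) = 4*j
o(c) = -2
b(s, V) = -2
-25 + u(-6)*b(10, -8) = -25 + (4*(-6))*(-2) = -25 - 24*(-2) = -25 + 48 = 23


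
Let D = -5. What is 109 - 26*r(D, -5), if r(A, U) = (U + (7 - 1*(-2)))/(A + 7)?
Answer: 57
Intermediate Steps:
r(A, U) = (9 + U)/(7 + A) (r(A, U) = (U + (7 + 2))/(7 + A) = (U + 9)/(7 + A) = (9 + U)/(7 + A))
109 - 26*r(D, -5) = 109 - 26*(9 - 5)/(7 - 5) = 109 - 26*4/2 = 109 - 13*4 = 109 - 26*2 = 109 - 52 = 57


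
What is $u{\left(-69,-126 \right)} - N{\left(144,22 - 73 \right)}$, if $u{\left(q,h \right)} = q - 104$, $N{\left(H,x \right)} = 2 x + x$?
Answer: $-20$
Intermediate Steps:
$N{\left(H,x \right)} = 3 x$
$u{\left(q,h \right)} = -104 + q$
$u{\left(-69,-126 \right)} - N{\left(144,22 - 73 \right)} = \left(-104 - 69\right) - 3 \left(22 - 73\right) = -173 - 3 \left(-51\right) = -173 - -153 = -173 + 153 = -20$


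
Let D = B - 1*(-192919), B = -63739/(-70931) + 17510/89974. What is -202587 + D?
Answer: -30846837540898/3190972897 ≈ -9666.9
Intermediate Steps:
B = 3488427298/3190972897 (B = -63739*(-1/70931) + 17510*(1/89974) = 63739/70931 + 8755/44987 = 3488427298/3190972897 ≈ 1.0932)
D = 615602788743641/3190972897 (D = 3488427298/3190972897 - 1*(-192919) = 3488427298/3190972897 + 192919 = 615602788743641/3190972897 ≈ 1.9292e+5)
-202587 + D = -202587 + 615602788743641/3190972897 = -30846837540898/3190972897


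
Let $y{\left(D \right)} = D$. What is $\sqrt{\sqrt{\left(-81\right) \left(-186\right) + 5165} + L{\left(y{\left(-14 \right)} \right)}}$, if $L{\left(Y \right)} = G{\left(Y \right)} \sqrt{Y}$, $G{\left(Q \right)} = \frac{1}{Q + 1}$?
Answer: $\frac{\sqrt{169 \sqrt{20231} - 13 i \sqrt{14}}}{13} \approx 11.926 - 0.012067 i$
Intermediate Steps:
$G{\left(Q \right)} = \frac{1}{1 + Q}$
$L{\left(Y \right)} = \frac{\sqrt{Y}}{1 + Y}$
$\sqrt{\sqrt{\left(-81\right) \left(-186\right) + 5165} + L{\left(y{\left(-14 \right)} \right)}} = \sqrt{\sqrt{\left(-81\right) \left(-186\right) + 5165} + \frac{\sqrt{-14}}{1 - 14}} = \sqrt{\sqrt{15066 + 5165} + \frac{i \sqrt{14}}{-13}} = \sqrt{\sqrt{20231} + i \sqrt{14} \left(- \frac{1}{13}\right)} = \sqrt{\sqrt{20231} - \frac{i \sqrt{14}}{13}}$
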